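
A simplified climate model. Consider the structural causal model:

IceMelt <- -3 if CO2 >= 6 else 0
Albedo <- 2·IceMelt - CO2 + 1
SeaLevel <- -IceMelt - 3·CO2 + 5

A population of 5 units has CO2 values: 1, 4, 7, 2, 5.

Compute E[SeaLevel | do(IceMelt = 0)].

-6.4

do(IceMelt=0) breaks IceMelt's dependence on CO2. With IceMelt=0 fixed, SeaLevel across the units is 2, -7, -16, -1, -10, mean -6.4.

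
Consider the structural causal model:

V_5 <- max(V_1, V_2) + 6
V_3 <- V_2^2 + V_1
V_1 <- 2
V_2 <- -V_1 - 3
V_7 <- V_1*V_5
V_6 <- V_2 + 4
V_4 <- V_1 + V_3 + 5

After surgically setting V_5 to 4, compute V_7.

8

Under do(V_5=4), the mechanism V_5 <- max(V_1, V_2) + 6 is discarded; V_5 is fixed at 4.
V_7 = V_1*V_5  [with V_1=2, V_5=4]  = 8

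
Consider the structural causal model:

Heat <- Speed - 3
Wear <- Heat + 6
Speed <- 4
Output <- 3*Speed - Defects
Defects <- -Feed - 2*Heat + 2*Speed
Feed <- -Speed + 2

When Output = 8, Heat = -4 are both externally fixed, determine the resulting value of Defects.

18

Under do(Output = 8, Heat = -4), each intervened variable's structural equation is replaced by its fixed value.
Feed = -Speed + 2  [with Speed=4]  = -2
Defects = -Feed - 2*Heat + 2*Speed  [with Feed=-2, Heat=-4, Speed=4]  = 18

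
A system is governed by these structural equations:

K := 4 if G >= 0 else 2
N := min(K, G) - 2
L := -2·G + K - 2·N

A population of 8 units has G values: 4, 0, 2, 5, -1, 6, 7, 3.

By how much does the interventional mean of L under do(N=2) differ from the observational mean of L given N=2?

4.25

do(N=2) breaks N's dependence on G. With N=2 fixed, L across the units is -8, 0, -4, -10, 0, -12, -14, -6, mean -6.75.
Observing N=2 restricts to units where N's equation naturally yields 2: G ∈ {4, 5, 6, 7}. In that subpopulation L = -8, -10, -12, -14, mean -11.
Difference = -6.75 − (-11) = 4.25.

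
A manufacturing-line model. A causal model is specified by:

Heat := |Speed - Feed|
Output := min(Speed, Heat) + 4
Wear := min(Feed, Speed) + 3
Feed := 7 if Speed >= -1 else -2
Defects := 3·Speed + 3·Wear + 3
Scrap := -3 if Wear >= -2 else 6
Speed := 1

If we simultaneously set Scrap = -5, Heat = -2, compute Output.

Under do(Scrap = -5, Heat = -2), each intervened variable's structural equation is replaced by its fixed value.
Output = min(Speed, Heat) + 4  [with Speed=1, Heat=-2]  = 2

2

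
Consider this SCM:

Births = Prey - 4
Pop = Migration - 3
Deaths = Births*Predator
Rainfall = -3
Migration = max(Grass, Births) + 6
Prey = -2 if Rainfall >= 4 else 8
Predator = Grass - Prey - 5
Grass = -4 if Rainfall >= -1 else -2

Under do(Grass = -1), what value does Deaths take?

-56

Under do(Grass=-1), the mechanism Grass = -4 if Rainfall >= -1 else -2 is discarded; Grass is fixed at -1.
Prey = -2 if Rainfall >= 4 else 8  [with Rainfall=-3]  = 8
Predator = Grass - Prey - 5  [with Grass=-1, Prey=8]  = -14
Births = Prey - 4  [with Prey=8]  = 4
Deaths = Births*Predator  [with Births=4, Predator=-14]  = -56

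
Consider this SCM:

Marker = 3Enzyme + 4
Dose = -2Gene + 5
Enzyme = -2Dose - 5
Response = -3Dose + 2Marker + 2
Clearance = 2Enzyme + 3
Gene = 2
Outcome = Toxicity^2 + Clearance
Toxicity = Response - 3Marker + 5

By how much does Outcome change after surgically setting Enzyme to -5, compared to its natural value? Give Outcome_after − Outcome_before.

The intervention breaks the incoming arrows to Enzyme: Enzyme = -2Dose - 5 no longer applies, and Enzyme = -5.
Dose = -2Gene + 5  [with Gene=2]  = 1
Marker = 3Enzyme + 4  [with Enzyme=-5]  = -11
Response = -3Dose + 2Marker + 2  [with Dose=1, Marker=-11]  = -23
Toxicity = Response - 3Marker + 5  [with Response=-23, Marker=-11]  = 15
Clearance = 2Enzyme + 3  [with Enzyme=-5]  = -7
Outcome = Toxicity^2 + Clearance  [with Toxicity=15, Clearance=-7]  = 218
Without intervention: Dose = -2Gene + 5  [with Gene=2]  = 1; Enzyme = -2Dose - 5  [with Dose=1]  = -7; Marker = 3Enzyme + 4  [with Enzyme=-7]  = -17; Response = -3Dose + 2Marker + 2  [with Dose=1, Marker=-17]  = -35; Toxicity = Response - 3Marker + 5  [with Response=-35, Marker=-17]  = 21; Clearance = 2Enzyme + 3  [with Enzyme=-7]  = -11; Outcome = Toxicity^2 + Clearance  [with Toxicity=21, Clearance=-11]  = 430.
Change = 218 − 430 = -212.

-212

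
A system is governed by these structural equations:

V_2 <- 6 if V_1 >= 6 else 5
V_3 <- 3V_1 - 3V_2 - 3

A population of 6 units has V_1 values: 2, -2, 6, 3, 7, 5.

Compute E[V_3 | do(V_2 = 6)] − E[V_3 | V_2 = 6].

Under do(V_2=6), V_2's equation is replaced by V_2=6 for every unit. Per-unit V_3: -15, -27, -3, -12, 0, -6. Mean = -10.5.
Observing V_2=6 restricts to units where V_2's equation naturally yields 6: V_1 ∈ {6, 7}. In that subpopulation V_3 = -3, 0, mean -1.5.
Difference = -10.5 − (-1.5) = -9.

-9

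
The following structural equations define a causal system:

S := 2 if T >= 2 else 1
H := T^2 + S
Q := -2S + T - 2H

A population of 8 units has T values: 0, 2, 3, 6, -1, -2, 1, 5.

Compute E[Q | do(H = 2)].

-5.25

do(H=2) breaks H's dependence on T. With H=2 fixed, Q across the units is -6, -6, -5, -2, -7, -8, -5, -3, mean -5.25.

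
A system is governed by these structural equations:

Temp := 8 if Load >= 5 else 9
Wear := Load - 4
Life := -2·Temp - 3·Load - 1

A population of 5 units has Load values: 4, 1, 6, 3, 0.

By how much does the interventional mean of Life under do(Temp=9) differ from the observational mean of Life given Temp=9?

-2.4

Every unit gets Temp=9 under the intervention. Life values become -31, -22, -37, -28, -19; E[Life|do(Temp=9)] = -27.4.
E[Life|Temp=9] averages over only the 4 units with Temp=9 (Load = 4, 1, 3, 0): Life = -31, -22, -28, -19, mean -25.
Difference = -27.4 − (-25) = -2.4.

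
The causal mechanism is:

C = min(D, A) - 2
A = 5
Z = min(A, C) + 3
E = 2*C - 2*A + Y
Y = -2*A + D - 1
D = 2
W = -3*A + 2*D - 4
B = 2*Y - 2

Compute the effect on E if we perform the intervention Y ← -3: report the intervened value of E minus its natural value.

Intervening sets Y = -3 and removes its equation (Y = -2*A + D - 1).
C = min(D, A) - 2  [with D=2, A=5]  = 0
E = 2*C - 2*A + Y  [with C=0, A=5, Y=-3]  = -13
Without intervention: C = min(D, A) - 2  [with D=2, A=5]  = 0; Y = -2*A + D - 1  [with A=5, D=2]  = -9; E = 2*C - 2*A + Y  [with C=0, A=5, Y=-9]  = -19.
Change = -13 − (-19) = 6.

6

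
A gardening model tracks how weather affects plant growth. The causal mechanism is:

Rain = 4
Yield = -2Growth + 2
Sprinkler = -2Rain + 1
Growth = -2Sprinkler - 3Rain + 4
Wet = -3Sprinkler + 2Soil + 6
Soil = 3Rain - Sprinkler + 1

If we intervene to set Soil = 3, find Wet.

The intervention breaks the incoming arrows to Soil: Soil = 3Rain - Sprinkler + 1 no longer applies, and Soil = 3.
Sprinkler = -2Rain + 1  [with Rain=4]  = -7
Wet = -3Sprinkler + 2Soil + 6  [with Sprinkler=-7, Soil=3]  = 33

33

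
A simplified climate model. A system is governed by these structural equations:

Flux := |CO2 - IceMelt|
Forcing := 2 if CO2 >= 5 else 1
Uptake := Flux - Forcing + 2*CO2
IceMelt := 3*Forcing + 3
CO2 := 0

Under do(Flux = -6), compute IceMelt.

6

Under do(Flux=-6), the mechanism Flux := |CO2 - IceMelt| is discarded; Flux is fixed at -6.
Since IceMelt is not a descendant of the intervened variable, it is unaffected.
Forcing = 2 if CO2 >= 5 else 1  [with CO2=0]  = 1
IceMelt = 3*Forcing + 3  [with Forcing=1]  = 6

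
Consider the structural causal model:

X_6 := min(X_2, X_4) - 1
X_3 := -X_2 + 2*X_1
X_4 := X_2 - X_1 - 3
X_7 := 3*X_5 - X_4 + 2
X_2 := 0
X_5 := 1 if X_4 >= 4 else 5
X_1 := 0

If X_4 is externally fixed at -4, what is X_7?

21

The intervention breaks the incoming arrows to X_4: X_4 := X_2 - X_1 - 3 no longer applies, and X_4 = -4.
X_5 = 1 if X_4 >= 4 else 5  [with X_4=-4]  = 5
X_7 = 3*X_5 - X_4 + 2  [with X_5=5, X_4=-4]  = 21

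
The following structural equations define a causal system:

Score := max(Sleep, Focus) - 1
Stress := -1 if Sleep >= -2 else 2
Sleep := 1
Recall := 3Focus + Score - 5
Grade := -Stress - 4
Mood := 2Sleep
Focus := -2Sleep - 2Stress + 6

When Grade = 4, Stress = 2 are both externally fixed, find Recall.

-5

Under do(Grade = 4, Stress = 2), each intervened variable's structural equation is replaced by its fixed value.
Focus = -2Sleep - 2Stress + 6  [with Sleep=1, Stress=2]  = 0
Score = max(Sleep, Focus) - 1  [with Sleep=1, Focus=0]  = 0
Recall = 3Focus + Score - 5  [with Focus=0, Score=0]  = -5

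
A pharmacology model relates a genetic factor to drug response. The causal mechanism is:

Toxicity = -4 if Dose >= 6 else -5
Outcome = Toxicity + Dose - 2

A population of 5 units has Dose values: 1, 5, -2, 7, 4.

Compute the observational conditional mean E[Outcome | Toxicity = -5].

Conditioning on Toxicity=-5 selects the 4 unit(s) with Dose ∈ {1, 5, -2, 4}. Their Outcome values: -6, -2, -9, -3. Mean = -5.

-5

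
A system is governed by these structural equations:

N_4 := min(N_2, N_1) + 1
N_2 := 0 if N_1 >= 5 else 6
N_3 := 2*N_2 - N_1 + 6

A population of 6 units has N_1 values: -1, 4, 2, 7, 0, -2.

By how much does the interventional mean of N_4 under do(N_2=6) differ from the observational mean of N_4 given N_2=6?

Every unit gets N_2=6 under the intervention. N_4 values become 0, 5, 3, 7, 1, -1; E[N_4|do(N_2=6)] = 2.5.
Conditioning on N_2=6 selects the 5 unit(s) with N_1 ∈ {-1, 4, 2, 0, -2}. Their N_4 values: 0, 5, 3, 1, -1. Mean = 1.6.
Difference = 2.5 − 1.6 = 0.9.

0.9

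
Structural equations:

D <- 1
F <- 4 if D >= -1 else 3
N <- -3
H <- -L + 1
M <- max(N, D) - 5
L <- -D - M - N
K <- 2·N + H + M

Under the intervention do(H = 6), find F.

4

The intervention breaks the incoming arrows to H: H <- -L + 1 no longer applies, and H = 6.
Since F is not a descendant of the intervened variable, it is unaffected.
F = 4 if D >= -1 else 3  [with D=1]  = 4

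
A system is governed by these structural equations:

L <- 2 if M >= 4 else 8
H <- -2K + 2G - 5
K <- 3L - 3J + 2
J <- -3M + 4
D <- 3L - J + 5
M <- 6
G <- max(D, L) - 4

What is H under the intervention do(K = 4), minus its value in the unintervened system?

The intervention breaks the incoming arrows to K: K <- 3L - 3J + 2 no longer applies, and K = 4.
L = 2 if M >= 4 else 8  [with M=6]  = 2
J = -3M + 4  [with M=6]  = -14
D = 3L - J + 5  [with L=2, J=-14]  = 25
G = max(D, L) - 4  [with D=25, L=2]  = 21
H = -2K + 2G - 5  [with K=4, G=21]  = 29
Without intervention: L = 2 if M >= 4 else 8  [with M=6]  = 2; J = -3M + 4  [with M=6]  = -14; K = 3L - 3J + 2  [with L=2, J=-14]  = 50; D = 3L - J + 5  [with L=2, J=-14]  = 25; G = max(D, L) - 4  [with D=25, L=2]  = 21; H = -2K + 2G - 5  [with K=50, G=21]  = -63.
Change = 29 − (-63) = 92.

92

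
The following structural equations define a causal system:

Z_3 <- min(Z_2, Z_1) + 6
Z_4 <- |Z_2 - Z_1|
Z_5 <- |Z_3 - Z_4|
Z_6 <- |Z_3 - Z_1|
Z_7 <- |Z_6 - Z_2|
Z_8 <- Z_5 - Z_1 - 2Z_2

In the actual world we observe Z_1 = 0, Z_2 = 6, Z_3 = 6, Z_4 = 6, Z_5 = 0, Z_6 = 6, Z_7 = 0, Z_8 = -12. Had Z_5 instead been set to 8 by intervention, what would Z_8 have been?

-4

do(Z_5=8) replaces the equation Z_5 <- |Z_3 - Z_4| with the constant Z_5 = 8.
Z_8 = Z_5 - Z_1 - 2Z_2  [with Z_5=8, Z_1=0, Z_2=6]  = -4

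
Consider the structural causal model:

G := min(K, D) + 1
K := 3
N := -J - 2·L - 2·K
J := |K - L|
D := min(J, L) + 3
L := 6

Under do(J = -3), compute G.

The intervention breaks the incoming arrows to J: J := |K - L| no longer applies, and J = -3.
D = min(J, L) + 3  [with J=-3, L=6]  = 0
G = min(K, D) + 1  [with K=3, D=0]  = 1

1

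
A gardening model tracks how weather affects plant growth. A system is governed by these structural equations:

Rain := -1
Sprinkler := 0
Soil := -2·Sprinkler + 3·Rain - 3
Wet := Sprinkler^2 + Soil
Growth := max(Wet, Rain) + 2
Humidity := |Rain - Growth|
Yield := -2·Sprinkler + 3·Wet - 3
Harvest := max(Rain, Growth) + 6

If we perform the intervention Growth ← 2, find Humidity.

The intervention breaks the incoming arrows to Growth: Growth := max(Wet, Rain) + 2 no longer applies, and Growth = 2.
Humidity = |Rain - Growth|  [with Rain=-1, Growth=2]  = 3

3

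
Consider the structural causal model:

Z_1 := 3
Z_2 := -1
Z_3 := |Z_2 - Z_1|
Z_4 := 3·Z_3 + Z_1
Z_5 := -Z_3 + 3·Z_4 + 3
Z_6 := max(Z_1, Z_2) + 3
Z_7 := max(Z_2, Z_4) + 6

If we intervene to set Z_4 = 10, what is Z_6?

6

Under do(Z_4=10), the mechanism Z_4 := 3·Z_3 + Z_1 is discarded; Z_4 is fixed at 10.
Since Z_6 is not a descendant of the intervened variable, it is unaffected.
Z_6 = max(Z_1, Z_2) + 3  [with Z_1=3, Z_2=-1]  = 6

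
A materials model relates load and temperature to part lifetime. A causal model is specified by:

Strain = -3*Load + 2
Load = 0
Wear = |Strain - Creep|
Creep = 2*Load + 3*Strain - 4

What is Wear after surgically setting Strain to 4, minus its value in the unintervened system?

4

Under do(Strain=4), the mechanism Strain = -3*Load + 2 is discarded; Strain is fixed at 4.
Creep = 2*Load + 3*Strain - 4  [with Load=0, Strain=4]  = 8
Wear = |Strain - Creep|  [with Strain=4, Creep=8]  = 4
Without intervention: Strain = -3*Load + 2  [with Load=0]  = 2; Creep = 2*Load + 3*Strain - 4  [with Load=0, Strain=2]  = 2; Wear = |Strain - Creep|  [with Strain=2, Creep=2]  = 0.
Change = 4 − 0 = 4.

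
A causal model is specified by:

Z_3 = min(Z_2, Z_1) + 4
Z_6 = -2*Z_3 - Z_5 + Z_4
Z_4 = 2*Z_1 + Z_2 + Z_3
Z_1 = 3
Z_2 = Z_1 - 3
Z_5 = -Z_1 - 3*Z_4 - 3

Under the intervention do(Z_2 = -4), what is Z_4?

Under do(Z_2=-4), the mechanism Z_2 = Z_1 - 3 is discarded; Z_2 is fixed at -4.
Z_3 = min(Z_2, Z_1) + 4  [with Z_2=-4, Z_1=3]  = 0
Z_4 = 2*Z_1 + Z_2 + Z_3  [with Z_1=3, Z_2=-4, Z_3=0]  = 2

2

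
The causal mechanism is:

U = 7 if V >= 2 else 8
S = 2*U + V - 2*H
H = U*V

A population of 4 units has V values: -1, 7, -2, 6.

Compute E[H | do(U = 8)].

20

Under do(U=8), U's equation is replaced by U=8 for every unit. Per-unit H: -8, 56, -16, 48. Mean = 20.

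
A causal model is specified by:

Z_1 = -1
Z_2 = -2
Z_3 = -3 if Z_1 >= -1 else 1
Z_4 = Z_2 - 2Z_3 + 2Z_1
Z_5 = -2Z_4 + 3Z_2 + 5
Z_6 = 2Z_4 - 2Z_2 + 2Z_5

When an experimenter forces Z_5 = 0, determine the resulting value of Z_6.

8

The intervention breaks the incoming arrows to Z_5: Z_5 = -2Z_4 + 3Z_2 + 5 no longer applies, and Z_5 = 0.
Z_3 = -3 if Z_1 >= -1 else 1  [with Z_1=-1]  = -3
Z_4 = Z_2 - 2Z_3 + 2Z_1  [with Z_2=-2, Z_3=-3, Z_1=-1]  = 2
Z_6 = 2Z_4 - 2Z_2 + 2Z_5  [with Z_4=2, Z_2=-2, Z_5=0]  = 8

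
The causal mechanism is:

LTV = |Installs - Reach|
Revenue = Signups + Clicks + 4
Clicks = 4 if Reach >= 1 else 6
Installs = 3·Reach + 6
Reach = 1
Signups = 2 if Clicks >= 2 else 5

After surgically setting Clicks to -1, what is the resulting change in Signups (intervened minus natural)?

Under do(Clicks=-1), the mechanism Clicks = 4 if Reach >= 1 else 6 is discarded; Clicks is fixed at -1.
Signups = 2 if Clicks >= 2 else 5  [with Clicks=-1]  = 5
Without intervention: Clicks = 4 if Reach >= 1 else 6  [with Reach=1]  = 4; Signups = 2 if Clicks >= 2 else 5  [with Clicks=4]  = 2.
Change = 5 − 2 = 3.

3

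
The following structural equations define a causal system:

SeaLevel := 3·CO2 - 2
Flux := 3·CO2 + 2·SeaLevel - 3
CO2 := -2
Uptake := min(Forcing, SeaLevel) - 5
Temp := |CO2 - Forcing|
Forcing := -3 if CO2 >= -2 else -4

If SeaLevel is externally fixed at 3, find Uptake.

-8

Under do(SeaLevel=3), the mechanism SeaLevel := 3·CO2 - 2 is discarded; SeaLevel is fixed at 3.
Forcing = -3 if CO2 >= -2 else -4  [with CO2=-2]  = -3
Uptake = min(Forcing, SeaLevel) - 5  [with Forcing=-3, SeaLevel=3]  = -8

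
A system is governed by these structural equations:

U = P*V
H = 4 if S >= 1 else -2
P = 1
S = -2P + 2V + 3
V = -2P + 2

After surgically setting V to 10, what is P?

Under do(V=10), the mechanism V = -2P + 2 is discarded; V is fixed at 10.
P is not downstream of the intervention, so its value is determined by the original equations.

1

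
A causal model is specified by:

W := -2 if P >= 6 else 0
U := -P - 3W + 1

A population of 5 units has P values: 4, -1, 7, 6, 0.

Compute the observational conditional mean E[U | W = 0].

Observing W=0 restricts to units where W's equation naturally yields 0: P ∈ {4, -1, 0}. In that subpopulation U = -3, 2, 1, mean 0.

0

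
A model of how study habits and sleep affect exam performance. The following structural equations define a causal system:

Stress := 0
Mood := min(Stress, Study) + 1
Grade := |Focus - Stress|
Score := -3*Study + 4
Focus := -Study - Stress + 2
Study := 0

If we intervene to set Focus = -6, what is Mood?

1

do(Focus=-6) replaces the equation Focus := -Study - Stress + 2 with the constant Focus = -6.
Mood is not downstream of the intervention, so its value is determined by the original equations.
Mood = min(Stress, Study) + 1  [with Stress=0, Study=0]  = 1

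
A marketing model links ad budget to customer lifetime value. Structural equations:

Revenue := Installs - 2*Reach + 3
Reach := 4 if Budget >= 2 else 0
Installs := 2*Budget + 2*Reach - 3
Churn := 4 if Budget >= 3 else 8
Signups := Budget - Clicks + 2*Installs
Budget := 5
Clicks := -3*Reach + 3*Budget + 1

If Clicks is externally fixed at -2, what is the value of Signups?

37

do(Clicks=-2) replaces the equation Clicks := -3*Reach + 3*Budget + 1 with the constant Clicks = -2.
Reach = 4 if Budget >= 2 else 0  [with Budget=5]  = 4
Installs = 2*Budget + 2*Reach - 3  [with Budget=5, Reach=4]  = 15
Signups = Budget - Clicks + 2*Installs  [with Budget=5, Clicks=-2, Installs=15]  = 37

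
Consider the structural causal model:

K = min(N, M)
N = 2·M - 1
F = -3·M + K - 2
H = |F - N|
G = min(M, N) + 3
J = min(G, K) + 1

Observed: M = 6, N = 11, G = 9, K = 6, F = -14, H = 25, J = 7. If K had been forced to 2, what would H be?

Under do(K=2), the mechanism K = min(N, M) is discarded; K is fixed at 2.
N = 2·M - 1  [with M=6]  = 11
F = -3·M + K - 2  [with M=6, K=2]  = -18
H = |F - N|  [with F=-18, N=11]  = 29

29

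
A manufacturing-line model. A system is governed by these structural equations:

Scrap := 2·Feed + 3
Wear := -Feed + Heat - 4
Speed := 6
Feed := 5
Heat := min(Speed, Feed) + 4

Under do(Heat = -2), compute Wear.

-11

The intervention breaks the incoming arrows to Heat: Heat := min(Speed, Feed) + 4 no longer applies, and Heat = -2.
Wear = -Feed + Heat - 4  [with Feed=5, Heat=-2]  = -11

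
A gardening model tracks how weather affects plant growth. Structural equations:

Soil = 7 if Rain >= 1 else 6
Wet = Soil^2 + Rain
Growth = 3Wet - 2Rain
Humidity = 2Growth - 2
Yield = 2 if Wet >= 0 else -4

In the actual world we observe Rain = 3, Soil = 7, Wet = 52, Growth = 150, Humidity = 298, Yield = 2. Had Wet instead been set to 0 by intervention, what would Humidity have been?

-14

do(Wet=0) replaces the equation Wet = Soil^2 + Rain with the constant Wet = 0.
Growth = 3Wet - 2Rain  [with Wet=0, Rain=3]  = -6
Humidity = 2Growth - 2  [with Growth=-6]  = -14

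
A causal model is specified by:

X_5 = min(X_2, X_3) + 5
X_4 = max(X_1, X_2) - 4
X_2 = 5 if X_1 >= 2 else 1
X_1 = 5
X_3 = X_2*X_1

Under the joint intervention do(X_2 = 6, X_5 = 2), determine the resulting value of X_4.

The joint intervention fixes X_2 = 6, X_5 = 2, removing each variable's own equation.
X_4 = max(X_1, X_2) - 4  [with X_1=5, X_2=6]  = 2

2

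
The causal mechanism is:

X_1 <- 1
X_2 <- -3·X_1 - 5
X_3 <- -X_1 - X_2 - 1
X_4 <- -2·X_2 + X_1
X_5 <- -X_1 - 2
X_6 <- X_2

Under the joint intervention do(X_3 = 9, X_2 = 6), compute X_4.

-11

The joint intervention fixes X_3 = 9, X_2 = 6, removing each variable's own equation.
X_4 = -2·X_2 + X_1  [with X_2=6, X_1=1]  = -11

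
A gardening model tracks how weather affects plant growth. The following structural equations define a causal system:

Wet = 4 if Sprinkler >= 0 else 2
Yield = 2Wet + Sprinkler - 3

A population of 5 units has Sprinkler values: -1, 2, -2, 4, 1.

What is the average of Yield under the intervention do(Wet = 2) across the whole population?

The intervention sets Wet=2 in all 5 units regardless of Sprinkler. Recomputing Yield per unit gives 0, 3, -1, 5, 2; average 1.8.

1.8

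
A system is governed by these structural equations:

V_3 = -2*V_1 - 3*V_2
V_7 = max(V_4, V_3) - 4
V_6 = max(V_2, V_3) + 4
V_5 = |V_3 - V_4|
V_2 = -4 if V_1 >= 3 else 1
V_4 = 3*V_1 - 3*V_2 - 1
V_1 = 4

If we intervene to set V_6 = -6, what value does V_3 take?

4

do(V_6=-6) replaces the equation V_6 = max(V_2, V_3) + 4 with the constant V_6 = -6.
V_3 is not downstream of the intervention, so its value is determined by the original equations.
V_2 = -4 if V_1 >= 3 else 1  [with V_1=4]  = -4
V_3 = -2*V_1 - 3*V_2  [with V_1=4, V_2=-4]  = 4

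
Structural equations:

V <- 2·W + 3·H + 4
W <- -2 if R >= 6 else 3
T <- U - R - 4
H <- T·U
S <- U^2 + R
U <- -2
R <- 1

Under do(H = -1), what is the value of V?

Under do(H=-1), the mechanism H <- T·U is discarded; H is fixed at -1.
W = -2 if R >= 6 else 3  [with R=1]  = 3
V = 2·W + 3·H + 4  [with W=3, H=-1]  = 7

7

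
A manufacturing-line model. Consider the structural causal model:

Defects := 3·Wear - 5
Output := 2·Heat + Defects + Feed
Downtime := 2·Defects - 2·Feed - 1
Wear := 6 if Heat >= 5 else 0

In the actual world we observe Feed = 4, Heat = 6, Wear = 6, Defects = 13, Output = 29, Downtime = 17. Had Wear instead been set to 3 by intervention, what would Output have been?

do(Wear=3) replaces the equation Wear := 6 if Heat >= 5 else 0 with the constant Wear = 3.
Defects = 3·Wear - 5  [with Wear=3]  = 4
Output = 2·Heat + Defects + Feed  [with Heat=6, Defects=4, Feed=4]  = 20

20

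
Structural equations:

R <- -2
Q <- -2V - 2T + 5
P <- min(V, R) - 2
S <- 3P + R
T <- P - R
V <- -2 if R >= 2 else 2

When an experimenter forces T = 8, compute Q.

-15

Under do(T=8), the mechanism T <- P - R is discarded; T is fixed at 8.
V = -2 if R >= 2 else 2  [with R=-2]  = 2
Q = -2V - 2T + 5  [with V=2, T=8]  = -15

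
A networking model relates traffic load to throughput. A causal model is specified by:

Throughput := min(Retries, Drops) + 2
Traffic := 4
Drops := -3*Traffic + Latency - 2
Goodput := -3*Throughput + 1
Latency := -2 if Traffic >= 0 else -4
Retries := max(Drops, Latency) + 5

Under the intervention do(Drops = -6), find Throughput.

-4

do(Drops=-6) replaces the equation Drops := -3*Traffic + Latency - 2 with the constant Drops = -6.
Latency = -2 if Traffic >= 0 else -4  [with Traffic=4]  = -2
Retries = max(Drops, Latency) + 5  [with Drops=-6, Latency=-2]  = 3
Throughput = min(Retries, Drops) + 2  [with Retries=3, Drops=-6]  = -4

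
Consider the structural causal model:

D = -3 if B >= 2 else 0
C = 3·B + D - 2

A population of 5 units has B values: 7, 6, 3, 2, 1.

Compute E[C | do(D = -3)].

6.4

The intervention sets D=-3 in all 5 units regardless of B. Recomputing C per unit gives 16, 13, 4, 1, -2; average 6.4.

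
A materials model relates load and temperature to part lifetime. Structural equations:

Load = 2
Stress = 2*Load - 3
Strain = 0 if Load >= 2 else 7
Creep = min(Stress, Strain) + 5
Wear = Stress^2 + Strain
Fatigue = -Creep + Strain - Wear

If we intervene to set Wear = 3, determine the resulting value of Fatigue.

-8

The intervention breaks the incoming arrows to Wear: Wear = Stress^2 + Strain no longer applies, and Wear = 3.
Stress = 2*Load - 3  [with Load=2]  = 1
Strain = 0 if Load >= 2 else 7  [with Load=2]  = 0
Creep = min(Stress, Strain) + 5  [with Stress=1, Strain=0]  = 5
Fatigue = -Creep + Strain - Wear  [with Creep=5, Strain=0, Wear=3]  = -8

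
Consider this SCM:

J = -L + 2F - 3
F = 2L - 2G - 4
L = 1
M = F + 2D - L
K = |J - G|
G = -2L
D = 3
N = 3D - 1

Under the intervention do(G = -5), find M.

do(G=-5) replaces the equation G = -2L with the constant G = -5.
F = 2L - 2G - 4  [with L=1, G=-5]  = 8
M = F + 2D - L  [with F=8, D=3, L=1]  = 13

13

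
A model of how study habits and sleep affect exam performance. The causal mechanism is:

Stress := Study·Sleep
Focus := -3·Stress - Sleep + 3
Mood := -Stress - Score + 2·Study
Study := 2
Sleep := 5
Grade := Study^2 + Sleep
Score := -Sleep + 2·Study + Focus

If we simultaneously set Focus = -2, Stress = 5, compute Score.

The joint intervention fixes Focus = -2, Stress = 5, removing each variable's own equation.
Score = -Sleep + 2·Study + Focus  [with Sleep=5, Study=2, Focus=-2]  = -3

-3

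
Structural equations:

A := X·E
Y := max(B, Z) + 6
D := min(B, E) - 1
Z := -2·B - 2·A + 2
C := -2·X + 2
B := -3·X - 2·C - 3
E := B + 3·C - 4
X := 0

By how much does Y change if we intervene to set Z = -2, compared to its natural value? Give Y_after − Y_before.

do(Z=-2) replaces the equation Z := -2·B - 2·A + 2 with the constant Z = -2.
C = -2·X + 2  [with X=0]  = 2
B = -3·X - 2·C - 3  [with X=0, C=2]  = -7
Y = max(B, Z) + 6  [with B=-7, Z=-2]  = 4
Without intervention: C = -2·X + 2  [with X=0]  = 2; B = -3·X - 2·C - 3  [with X=0, C=2]  = -7; E = B + 3·C - 4  [with B=-7, C=2]  = -5; A = X·E  [with X=0, E=-5]  = 0; Z = -2·B - 2·A + 2  [with B=-7, A=0]  = 16; Y = max(B, Z) + 6  [with B=-7, Z=16]  = 22.
Change = 4 − 22 = -18.

-18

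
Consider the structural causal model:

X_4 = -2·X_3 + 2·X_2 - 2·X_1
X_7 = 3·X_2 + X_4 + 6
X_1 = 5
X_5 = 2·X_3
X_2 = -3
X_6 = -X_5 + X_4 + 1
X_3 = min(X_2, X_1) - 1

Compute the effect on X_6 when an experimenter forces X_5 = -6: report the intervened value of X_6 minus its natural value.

The intervention breaks the incoming arrows to X_5: X_5 = 2·X_3 no longer applies, and X_5 = -6.
X_3 = min(X_2, X_1) - 1  [with X_2=-3, X_1=5]  = -4
X_4 = -2·X_3 + 2·X_2 - 2·X_1  [with X_3=-4, X_2=-3, X_1=5]  = -8
X_6 = -X_5 + X_4 + 1  [with X_5=-6, X_4=-8]  = -1
Without intervention: X_3 = min(X_2, X_1) - 1  [with X_2=-3, X_1=5]  = -4; X_4 = -2·X_3 + 2·X_2 - 2·X_1  [with X_3=-4, X_2=-3, X_1=5]  = -8; X_5 = 2·X_3  [with X_3=-4]  = -8; X_6 = -X_5 + X_4 + 1  [with X_5=-8, X_4=-8]  = 1.
Change = -1 − 1 = -2.

-2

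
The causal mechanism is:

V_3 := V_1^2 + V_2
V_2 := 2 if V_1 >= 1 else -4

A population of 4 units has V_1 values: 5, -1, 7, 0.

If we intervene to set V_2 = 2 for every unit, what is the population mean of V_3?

20.75

do(V_2=2) breaks V_2's dependence on V_1. With V_2=2 fixed, V_3 across the units is 27, 3, 51, 2, mean 20.75.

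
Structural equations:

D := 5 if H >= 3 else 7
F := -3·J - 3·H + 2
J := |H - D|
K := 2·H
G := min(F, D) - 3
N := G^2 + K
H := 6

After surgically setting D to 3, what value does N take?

796

Under do(D=3), the mechanism D := 5 if H >= 3 else 7 is discarded; D is fixed at 3.
J = |H - D|  [with H=6, D=3]  = 3
K = 2·H  [with H=6]  = 12
F = -3·J - 3·H + 2  [with J=3, H=6]  = -25
G = min(F, D) - 3  [with F=-25, D=3]  = -28
N = G^2 + K  [with G=-28, K=12]  = 796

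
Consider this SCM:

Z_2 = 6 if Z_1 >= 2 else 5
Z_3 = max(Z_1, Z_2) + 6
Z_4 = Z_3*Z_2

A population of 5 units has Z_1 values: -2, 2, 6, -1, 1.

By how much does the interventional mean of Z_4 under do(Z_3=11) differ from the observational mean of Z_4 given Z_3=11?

do(Z_3=11) breaks Z_3's dependence on Z_1. With Z_3=11 fixed, Z_4 across the units is 55, 66, 66, 55, 55, mean 59.4.
Observing Z_3=11 restricts to units where Z_3's equation naturally yields 11: Z_1 ∈ {-2, -1, 1}. In that subpopulation Z_4 = 55, 55, 55, mean 55.
Difference = 59.4 − 55 = 4.4.

4.4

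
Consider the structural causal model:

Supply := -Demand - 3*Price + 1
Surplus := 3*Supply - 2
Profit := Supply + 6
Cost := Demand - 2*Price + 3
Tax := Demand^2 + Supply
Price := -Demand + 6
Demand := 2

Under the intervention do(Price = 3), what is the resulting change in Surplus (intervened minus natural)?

Under do(Price=3), the mechanism Price := -Demand + 6 is discarded; Price is fixed at 3.
Supply = -Demand - 3*Price + 1  [with Demand=2, Price=3]  = -10
Surplus = 3*Supply - 2  [with Supply=-10]  = -32
Without intervention: Price = -Demand + 6  [with Demand=2]  = 4; Supply = -Demand - 3*Price + 1  [with Demand=2, Price=4]  = -13; Surplus = 3*Supply - 2  [with Supply=-13]  = -41.
Change = -32 − (-41) = 9.

9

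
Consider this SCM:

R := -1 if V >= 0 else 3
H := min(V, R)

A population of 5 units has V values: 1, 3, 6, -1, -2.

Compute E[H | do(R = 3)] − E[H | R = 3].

do(R=3) breaks R's dependence on V. With R=3 fixed, H across the units is 1, 3, 3, -1, -2, mean 0.8.
E[H|R=3] averages over only the 2 units with R=3 (V = -1, -2): H = -1, -2, mean -1.5.
Difference = 0.8 − (-1.5) = 2.3.

2.3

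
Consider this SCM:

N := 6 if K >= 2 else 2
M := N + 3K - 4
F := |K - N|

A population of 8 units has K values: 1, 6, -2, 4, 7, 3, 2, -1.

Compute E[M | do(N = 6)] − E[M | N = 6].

-5.7

Under do(N=6), N's equation is replaced by N=6 for every unit. Per-unit M: 5, 20, -4, 14, 23, 11, 8, -1. Mean = 9.5.
Observing N=6 restricts to units where N's equation naturally yields 6: K ∈ {6, 4, 7, 3, 2}. In that subpopulation M = 20, 14, 23, 11, 8, mean 15.2.
Difference = 9.5 − 15.2 = -5.7.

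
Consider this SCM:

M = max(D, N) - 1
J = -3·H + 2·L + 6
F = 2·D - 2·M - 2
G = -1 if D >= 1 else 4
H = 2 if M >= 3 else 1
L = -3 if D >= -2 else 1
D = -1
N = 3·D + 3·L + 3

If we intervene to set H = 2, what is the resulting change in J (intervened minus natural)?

-3

Intervening sets H = 2 and removes its equation (H = 2 if M >= 3 else 1).
L = -3 if D >= -2 else 1  [with D=-1]  = -3
J = -3·H + 2·L + 6  [with H=2, L=-3]  = -6
Without intervention: L = -3 if D >= -2 else 1  [with D=-1]  = -3; N = 3·D + 3·L + 3  [with D=-1, L=-3]  = -9; M = max(D, N) - 1  [with D=-1, N=-9]  = -2; H = 2 if M >= 3 else 1  [with M=-2]  = 1; J = -3·H + 2·L + 6  [with H=1, L=-3]  = -3.
Change = -6 − (-3) = -3.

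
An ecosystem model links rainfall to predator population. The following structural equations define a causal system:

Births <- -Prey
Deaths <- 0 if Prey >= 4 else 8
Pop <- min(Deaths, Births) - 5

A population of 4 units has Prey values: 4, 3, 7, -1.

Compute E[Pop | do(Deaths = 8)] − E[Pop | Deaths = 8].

Every unit gets Deaths=8 under the intervention. Pop values become -9, -8, -12, -4; E[Pop|do(Deaths=8)] = -8.25.
E[Pop|Deaths=8] averages over only the 2 units with Deaths=8 (Prey = 3, -1): Pop = -8, -4, mean -6.
Difference = -8.25 − (-6) = -2.25.

-2.25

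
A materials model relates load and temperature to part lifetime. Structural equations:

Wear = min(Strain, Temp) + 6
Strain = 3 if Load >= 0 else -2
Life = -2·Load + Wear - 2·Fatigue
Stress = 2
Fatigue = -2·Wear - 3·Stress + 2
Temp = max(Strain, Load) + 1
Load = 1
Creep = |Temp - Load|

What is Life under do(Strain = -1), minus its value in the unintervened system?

-20

The intervention breaks the incoming arrows to Strain: Strain = 3 if Load >= 0 else -2 no longer applies, and Strain = -1.
Temp = max(Strain, Load) + 1  [with Strain=-1, Load=1]  = 2
Wear = min(Strain, Temp) + 6  [with Strain=-1, Temp=2]  = 5
Fatigue = -2·Wear - 3·Stress + 2  [with Wear=5, Stress=2]  = -14
Life = -2·Load + Wear - 2·Fatigue  [with Load=1, Wear=5, Fatigue=-14]  = 31
Without intervention: Strain = 3 if Load >= 0 else -2  [with Load=1]  = 3; Temp = max(Strain, Load) + 1  [with Strain=3, Load=1]  = 4; Wear = min(Strain, Temp) + 6  [with Strain=3, Temp=4]  = 9; Fatigue = -2·Wear - 3·Stress + 2  [with Wear=9, Stress=2]  = -22; Life = -2·Load + Wear - 2·Fatigue  [with Load=1, Wear=9, Fatigue=-22]  = 51.
Change = 31 − 51 = -20.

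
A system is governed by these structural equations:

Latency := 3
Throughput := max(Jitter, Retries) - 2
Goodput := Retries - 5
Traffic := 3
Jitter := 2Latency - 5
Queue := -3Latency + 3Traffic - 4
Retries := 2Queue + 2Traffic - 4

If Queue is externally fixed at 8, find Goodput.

13

The intervention breaks the incoming arrows to Queue: Queue := -3Latency + 3Traffic - 4 no longer applies, and Queue = 8.
Retries = 2Queue + 2Traffic - 4  [with Queue=8, Traffic=3]  = 18
Goodput = Retries - 5  [with Retries=18]  = 13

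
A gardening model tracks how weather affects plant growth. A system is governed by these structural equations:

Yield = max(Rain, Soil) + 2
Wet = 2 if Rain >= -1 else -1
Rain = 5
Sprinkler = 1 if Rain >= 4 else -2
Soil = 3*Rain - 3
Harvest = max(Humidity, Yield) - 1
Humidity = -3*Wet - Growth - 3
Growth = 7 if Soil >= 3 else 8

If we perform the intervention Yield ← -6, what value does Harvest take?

-7

do(Yield=-6) replaces the equation Yield = max(Rain, Soil) + 2 with the constant Yield = -6.
Soil = 3*Rain - 3  [with Rain=5]  = 12
Wet = 2 if Rain >= -1 else -1  [with Rain=5]  = 2
Growth = 7 if Soil >= 3 else 8  [with Soil=12]  = 7
Humidity = -3*Wet - Growth - 3  [with Wet=2, Growth=7]  = -16
Harvest = max(Humidity, Yield) - 1  [with Humidity=-16, Yield=-6]  = -7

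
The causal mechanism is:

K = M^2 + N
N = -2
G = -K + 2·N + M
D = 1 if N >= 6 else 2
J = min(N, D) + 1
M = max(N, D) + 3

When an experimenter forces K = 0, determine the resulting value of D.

2

Under do(K=0), the mechanism K = M^2 + N is discarded; K is fixed at 0.
No directed path runs from K to D, so D keeps its natural value.
D = 1 if N >= 6 else 2  [with N=-2]  = 2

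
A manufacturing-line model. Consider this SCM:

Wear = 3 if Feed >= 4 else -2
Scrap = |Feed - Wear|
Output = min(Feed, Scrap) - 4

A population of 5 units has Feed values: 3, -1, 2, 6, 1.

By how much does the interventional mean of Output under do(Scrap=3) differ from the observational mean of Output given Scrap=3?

do(Scrap=3) breaks Scrap's dependence on Feed. With Scrap=3 fixed, Output across the units is -1, -5, -2, -1, -3, mean -2.4.
Conditioning on Scrap=3 selects the 2 unit(s) with Feed ∈ {6, 1}. Their Output values: -1, -3. Mean = -2.
Difference = -2.4 − (-2) = -0.4.

-0.4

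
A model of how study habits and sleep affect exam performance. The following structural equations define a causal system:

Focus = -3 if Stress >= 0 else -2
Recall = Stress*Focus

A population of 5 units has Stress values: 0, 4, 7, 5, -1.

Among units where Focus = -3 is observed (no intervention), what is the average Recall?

-12

Conditioning on Focus=-3 selects the 4 unit(s) with Stress ∈ {0, 4, 7, 5}. Their Recall values: 0, -12, -21, -15. Mean = -12.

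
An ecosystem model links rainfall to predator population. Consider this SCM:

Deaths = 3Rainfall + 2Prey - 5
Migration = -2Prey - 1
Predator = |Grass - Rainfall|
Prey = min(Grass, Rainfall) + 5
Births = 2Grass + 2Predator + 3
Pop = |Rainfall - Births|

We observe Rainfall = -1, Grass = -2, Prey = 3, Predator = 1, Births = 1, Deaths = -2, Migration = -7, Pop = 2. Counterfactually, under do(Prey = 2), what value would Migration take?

-5

The intervention breaks the incoming arrows to Prey: Prey = min(Grass, Rainfall) + 5 no longer applies, and Prey = 2.
Migration = -2Prey - 1  [with Prey=2]  = -5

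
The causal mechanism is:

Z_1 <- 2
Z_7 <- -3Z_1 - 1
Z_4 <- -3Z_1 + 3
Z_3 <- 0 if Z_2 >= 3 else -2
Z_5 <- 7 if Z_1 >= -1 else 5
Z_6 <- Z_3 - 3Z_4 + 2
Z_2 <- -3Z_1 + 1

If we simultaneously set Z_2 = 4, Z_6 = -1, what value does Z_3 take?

0

The joint intervention fixes Z_2 = 4, Z_6 = -1, removing each variable's own equation.
Z_3 = 0 if Z_2 >= 3 else -2  [with Z_2=4]  = 0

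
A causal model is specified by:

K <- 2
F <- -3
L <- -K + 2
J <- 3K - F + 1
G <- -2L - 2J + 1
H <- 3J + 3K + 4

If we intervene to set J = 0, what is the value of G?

Intervening sets J = 0 and removes its equation (J <- 3K - F + 1).
L = -K + 2  [with K=2]  = 0
G = -2L - 2J + 1  [with L=0, J=0]  = 1

1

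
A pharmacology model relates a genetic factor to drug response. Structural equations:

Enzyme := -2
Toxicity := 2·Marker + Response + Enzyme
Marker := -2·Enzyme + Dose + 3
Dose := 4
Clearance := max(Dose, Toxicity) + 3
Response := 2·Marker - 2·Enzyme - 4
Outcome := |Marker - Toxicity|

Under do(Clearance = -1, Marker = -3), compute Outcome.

Under do(Clearance = -1, Marker = -3), each intervened variable's structural equation is replaced by its fixed value.
Response = 2·Marker - 2·Enzyme - 4  [with Marker=-3, Enzyme=-2]  = -6
Toxicity = 2·Marker + Response + Enzyme  [with Marker=-3, Response=-6, Enzyme=-2]  = -14
Outcome = |Marker - Toxicity|  [with Marker=-3, Toxicity=-14]  = 11

11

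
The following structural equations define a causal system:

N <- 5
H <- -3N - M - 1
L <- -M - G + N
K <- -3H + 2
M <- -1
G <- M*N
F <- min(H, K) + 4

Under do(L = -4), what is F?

-11

Under do(L=-4), the mechanism L <- -M - G + N is discarded; L is fixed at -4.
Since F is not a descendant of the intervened variable, it is unaffected.
H = -3N - M - 1  [with N=5, M=-1]  = -15
K = -3H + 2  [with H=-15]  = 47
F = min(H, K) + 4  [with H=-15, K=47]  = -11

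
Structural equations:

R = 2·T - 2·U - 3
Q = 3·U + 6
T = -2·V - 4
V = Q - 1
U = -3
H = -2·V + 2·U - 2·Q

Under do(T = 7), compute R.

Intervening sets T = 7 and removes its equation (T = -2·V - 4).
R = 2·T - 2·U - 3  [with T=7, U=-3]  = 17

17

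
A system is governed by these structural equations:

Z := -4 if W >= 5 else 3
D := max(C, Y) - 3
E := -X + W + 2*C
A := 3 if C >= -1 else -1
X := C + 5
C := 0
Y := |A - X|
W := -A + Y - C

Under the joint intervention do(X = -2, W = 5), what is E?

7

Under do(X = -2, W = 5), each intervened variable's structural equation is replaced by its fixed value.
E = -X + W + 2*C  [with X=-2, W=5, C=0]  = 7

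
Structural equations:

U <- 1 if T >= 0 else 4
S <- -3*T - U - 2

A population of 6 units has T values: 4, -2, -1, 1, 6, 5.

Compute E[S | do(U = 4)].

The intervention sets U=4 in all 6 units regardless of T. Recomputing S per unit gives -18, 0, -3, -9, -24, -21; average -12.5.

-12.5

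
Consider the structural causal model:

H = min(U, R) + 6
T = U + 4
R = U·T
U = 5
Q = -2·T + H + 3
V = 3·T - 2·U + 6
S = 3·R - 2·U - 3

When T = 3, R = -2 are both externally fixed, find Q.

Under do(T = 3, R = -2), each intervened variable's structural equation is replaced by its fixed value.
H = min(U, R) + 6  [with U=5, R=-2]  = 4
Q = -2·T + H + 3  [with T=3, H=4]  = 1

1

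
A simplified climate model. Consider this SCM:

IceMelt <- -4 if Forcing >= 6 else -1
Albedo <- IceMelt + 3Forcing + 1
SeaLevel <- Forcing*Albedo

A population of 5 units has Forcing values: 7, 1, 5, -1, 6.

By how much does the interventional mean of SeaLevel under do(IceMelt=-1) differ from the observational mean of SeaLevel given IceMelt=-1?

The intervention sets IceMelt=-1 in all 5 units regardless of Forcing. Recomputing SeaLevel per unit gives 147, 3, 75, 3, 108; average 67.2.
Observing IceMelt=-1 restricts to units where IceMelt's equation naturally yields -1: Forcing ∈ {1, 5, -1}. In that subpopulation SeaLevel = 3, 75, 3, mean 27.
Difference = 67.2 − 27 = 40.2.

40.2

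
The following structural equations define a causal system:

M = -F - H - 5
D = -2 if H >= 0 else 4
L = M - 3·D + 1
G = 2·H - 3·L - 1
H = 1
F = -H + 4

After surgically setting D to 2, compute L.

do(D=2) replaces the equation D = -2 if H >= 0 else 4 with the constant D = 2.
F = -H + 4  [with H=1]  = 3
M = -F - H - 5  [with F=3, H=1]  = -9
L = M - 3·D + 1  [with M=-9, D=2]  = -14

-14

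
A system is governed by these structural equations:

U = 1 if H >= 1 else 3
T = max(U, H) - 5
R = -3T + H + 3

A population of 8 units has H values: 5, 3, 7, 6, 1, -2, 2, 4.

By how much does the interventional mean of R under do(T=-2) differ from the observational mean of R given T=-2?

2.75

The intervention sets T=-2 in all 8 units regardless of H. Recomputing R per unit gives 14, 12, 16, 15, 10, 7, 11, 13; average 12.25.
Observing T=-2 restricts to units where T's equation naturally yields -2: H ∈ {3, -2}. In that subpopulation R = 12, 7, mean 9.5.
Difference = 12.25 − 9.5 = 2.75.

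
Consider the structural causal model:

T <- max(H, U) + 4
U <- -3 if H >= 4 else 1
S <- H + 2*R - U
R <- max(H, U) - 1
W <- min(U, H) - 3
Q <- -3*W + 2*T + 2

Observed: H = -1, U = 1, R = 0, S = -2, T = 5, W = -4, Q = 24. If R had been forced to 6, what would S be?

10

The intervention breaks the incoming arrows to R: R <- max(H, U) - 1 no longer applies, and R = 6.
U = -3 if H >= 4 else 1  [with H=-1]  = 1
S = H + 2*R - U  [with H=-1, R=6, U=1]  = 10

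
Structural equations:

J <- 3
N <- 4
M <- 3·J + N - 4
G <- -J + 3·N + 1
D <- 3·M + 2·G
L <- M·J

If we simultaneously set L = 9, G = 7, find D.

41

Setting L = 9, G = 7 by intervention discards those variables' equations.
M = 3·J + N - 4  [with J=3, N=4]  = 9
D = 3·M + 2·G  [with M=9, G=7]  = 41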